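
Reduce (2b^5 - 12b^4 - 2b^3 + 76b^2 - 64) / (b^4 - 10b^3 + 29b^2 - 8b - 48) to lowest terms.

Euclidean algorithm in ℚ[b]:
  2b^5 - 12b^4 - 2b^3 + 76b^2 - 64 = (2b + 8)(b^4 - 10b^3 + 29b^2 - 8b - 48) + (20b^3 - 140b^2 + 160b + 320)
  b^4 - 10b^3 + 29b^2 - 8b - 48 = ((1/20)b - 3/20)(20b^3 - 140b^2 + 160b + 320) + (0)
Last nonzero remainder: 20b^3 - 140b^2 + 160b + 320. Dividing through by 20 gives the monic gcd b^3 - 7b^2 + 8b + 16.
Cancel b^3 - 7b^2 + 8b + 16 from numerator and denominator to get the reduced form.

(2b^2 + 2b - 4)/(b - 3)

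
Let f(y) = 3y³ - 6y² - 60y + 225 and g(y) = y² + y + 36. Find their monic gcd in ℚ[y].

Apply the Euclidean algorithm:
  3y³ - 6y² - 60y + 225 = (3y - 9)(y² + y + 36) + (-159y + 549)
  y² + y + 36 = (-(1/159)y - 236/8427)(-159y + 549) + (144312/2809)
  -159y + 549 = (-(148877/48104)y + 514047/48104)(144312/2809) + (0)
The last nonzero remainder is the constant 144312/2809, so the polynomials are coprime and gcd = 1.

1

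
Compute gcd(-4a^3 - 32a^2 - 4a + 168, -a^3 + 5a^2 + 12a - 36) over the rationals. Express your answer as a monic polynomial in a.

Apply the Euclidean algorithm:
  -4a^3 - 32a^2 - 4a + 168 = (4)(-a^3 + 5a^2 + 12a - 36) + (-52a^2 - 52a + 312)
  -a^3 + 5a^2 + 12a - 36 = ((1/52)a - 3/26)(-52a^2 - 52a + 312) + (0)
Last nonzero remainder: -52a^2 - 52a + 312. Dividing through by -52 gives the monic gcd a^2 + a - 6.

a^2 + a - 6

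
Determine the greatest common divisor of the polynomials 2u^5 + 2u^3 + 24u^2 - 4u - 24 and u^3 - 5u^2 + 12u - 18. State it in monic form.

u^2 - 2u + 6

Repeated division with remainder:
  2u^5 + 2u^3 + 24u^2 - 4u - 24 = (2u^2 + 10u + 28)(u^3 - 5u^2 + 12u - 18) + (80u^2 - 160u + 480)
  u^3 - 5u^2 + 12u - 18 = ((1/80)u - 3/80)(80u^2 - 160u + 480) + (0)
Last nonzero remainder: 80u^2 - 160u + 480. Dividing through by 80 gives the monic gcd u^2 - 2u + 6.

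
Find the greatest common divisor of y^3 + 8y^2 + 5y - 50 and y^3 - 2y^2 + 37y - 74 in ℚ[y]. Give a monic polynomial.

y - 2

Repeated division with remainder:
  y^3 + 8y^2 + 5y - 50 = (y^3 - 2y^2 + 37y - 74) + (10y^2 - 32y + 24)
  y^3 - 2y^2 + 37y - 74 = ((1/10)y + 3/25)(10y^2 - 32y + 24) + ((961/25)y - 1922/25)
  10y^2 - 32y + 24 = ((250/961)y - 300/961)((961/25)y - 1922/25) + (0)
Last nonzero remainder: (961/25)y - 1922/25. Dividing through by 961/25 gives the monic gcd y - 2.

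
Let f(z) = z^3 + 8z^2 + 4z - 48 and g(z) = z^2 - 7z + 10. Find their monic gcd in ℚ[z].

Euclidean algorithm in ℚ[z]:
  z^3 + 8z^2 + 4z - 48 = (z + 15)(z^2 - 7z + 10) + (99z - 198)
  z^2 - 7z + 10 = ((1/99)z - 5/99)(99z - 198) + (0)
Last nonzero remainder: 99z - 198. Dividing through by 99 gives the monic gcd z - 2.

z - 2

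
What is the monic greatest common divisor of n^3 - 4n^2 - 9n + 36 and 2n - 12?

Euclidean algorithm in ℚ[n]:
  n^3 - 4n^2 - 9n + 36 = ((1/2)n^2 + n + 3/2)(2n - 12) + (54)
  2n - 12 = ((1/27)n - 2/9)(54) + (0)
The last nonzero remainder is the constant 54, so the polynomials are coprime and gcd = 1.

1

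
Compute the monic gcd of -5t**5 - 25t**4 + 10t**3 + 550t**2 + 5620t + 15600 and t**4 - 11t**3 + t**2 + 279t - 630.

By polynomial division,
  -5t**5 - 25t**4 + 10t**3 + 550t**2 + 5620t + 15600 = (-5t - 80)(t**4 - 11t**3 + t**2 + 279t - 630) + (-865t**3 + 2025t**2 + 24790t - 34800)
  t**4 - 11t**3 + t**2 + 279t - 630 = (-(1/865)t + 1498/149645)(-865t**3 + 2025t**2 + 24790t - 34800) + ((280973/29929)t**2 - (280973/29929)t - 8429190/29929)
  -865t**3 + 2025t**2 + 24790t - 34800 = (-(25888585/280973)t + 34717640/280973)((280973/29929)t**2 - (280973/29929)t - 8429190/29929) + (0)
Last nonzero remainder: (280973/29929)t**2 - (280973/29929)t - 8429190/29929. Dividing through by 280973/29929 gives the monic gcd t**2 - t - 30.

t**2 - t - 30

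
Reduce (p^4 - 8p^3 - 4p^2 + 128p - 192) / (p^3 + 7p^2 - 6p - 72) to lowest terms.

Repeated division with remainder:
  p^4 - 8p^3 - 4p^2 + 128p - 192 = (p - 15)(p^3 + 7p^2 - 6p - 72) + (107p^2 + 110p - 1272)
  p^3 + 7p^2 - 6p - 72 = ((1/107)p + 639/11449)(107p^2 + 110p - 1272) + (-(2880/11449)p - 11520/11449)
  107p^2 + 110p - 1272 = (-(1225043/2880)p + 606797/480)(-(2880/11449)p - 11520/11449) + (0)
Last nonzero remainder: -(2880/11449)p - 11520/11449. Dividing through by -2880/11449 gives the monic gcd p + 4.
Cancel p + 4 from numerator and denominator to get the reduced form.

(p^3 - 12p^2 + 44p - 48)/(p^2 + 3p - 18)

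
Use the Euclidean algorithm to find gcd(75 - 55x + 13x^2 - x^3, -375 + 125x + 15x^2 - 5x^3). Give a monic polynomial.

Euclidean algorithm in ℚ[x]:
  -x^3 + 13x^2 - 55x + 75 = (1/5)(-5x^3 + 15x^2 + 125x - 375) + (10x^2 - 80x + 150)
  -5x^3 + 15x^2 + 125x - 375 = (-(1/2)x - 5/2)(10x^2 - 80x + 150) + (0)
Last nonzero remainder: 10x^2 - 80x + 150. Dividing through by 10 gives the monic gcd x^2 - 8x + 15.

15 - 8x + x^2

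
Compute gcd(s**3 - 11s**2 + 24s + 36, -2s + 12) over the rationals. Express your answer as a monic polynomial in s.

s - 6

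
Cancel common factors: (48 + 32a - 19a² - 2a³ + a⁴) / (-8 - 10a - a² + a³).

(-12 + a + a²)/(2 + a)

Repeated division with remainder:
  a⁴ - 2a³ - 19a² + 32a + 48 = (a - 1)(a³ - a² - 10a - 8) + (-10a² + 30a + 40)
  a³ - a² - 10a - 8 = (-(1/10)a - 1/5)(-10a² + 30a + 40) + (0)
Last nonzero remainder: -10a² + 30a + 40. Dividing through by -10 gives the monic gcd a² - 3a - 4.
Cancel a² - 3a - 4 from numerator and denominator to get the reduced form.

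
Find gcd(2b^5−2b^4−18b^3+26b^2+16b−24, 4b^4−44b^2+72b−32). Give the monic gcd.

Euclidean algorithm in ℚ[b]:
  2b^5−2b^4−18b^3+26b^2+16b−24 = ((1/2)b−1/2)(4b^4−44b^2+72b−32) + (4b^3−32b^2+68b−40)
  4b^4−44b^2+72b−32 = (b+8)(4b^3−32b^2+68b−40) + (144b^2−432b+288)
  4b^3−32b^2+68b−40 = ((1/36)b−5/36)(144b^2−432b+288) + (0)
Last nonzero remainder: 144b^2−432b+288. Dividing through by 144 gives the monic gcd b^2−3b+2.

b^2−3b+2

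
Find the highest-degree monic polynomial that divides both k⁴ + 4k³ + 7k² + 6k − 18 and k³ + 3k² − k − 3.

k² + 2k − 3

Apply the Euclidean algorithm:
  k⁴ + 4k³ + 7k² + 6k − 18 = (k + 1)(k³ + 3k² − k − 3) + (5k² + 10k − 15)
  k³ + 3k² − k − 3 = ((1/5)k + 1/5)(5k² + 10k − 15) + (0)
Last nonzero remainder: 5k² + 10k − 15. Dividing through by 5 gives the monic gcd k² + 2k − 3.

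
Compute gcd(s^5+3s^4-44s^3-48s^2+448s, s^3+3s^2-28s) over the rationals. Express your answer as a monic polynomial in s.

s^3+3s^2-28s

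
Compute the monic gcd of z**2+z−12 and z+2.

1

Repeated division with remainder:
  z**2+z−12 = (z−1)(z+2) + (−10)
  z+2 = (−(1/10)z−1/5)(−10) + (0)
The last nonzero remainder is the constant −10, so the polynomials are coprime and gcd = 1.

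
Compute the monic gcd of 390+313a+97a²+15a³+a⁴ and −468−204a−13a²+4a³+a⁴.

Apply the Euclidean algorithm:
  a⁴+15a³+97a²+313a+390 = (a⁴+4a³−13a²−204a−468) + (11a³+110a²+517a+858)
  a⁴+4a³−13a²−204a−468 = ((1/11)a−6/11)(11a³+110a²+517a+858) + (0)
Last nonzero remainder: 11a³+110a²+517a+858. Dividing through by 11 gives the monic gcd a³+10a²+47a+78.

78+47a+10a²+a³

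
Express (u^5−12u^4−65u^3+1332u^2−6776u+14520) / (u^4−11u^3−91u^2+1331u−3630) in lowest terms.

Repeated division with remainder:
  u^5−12u^4−65u^3+1332u^2−6776u+14520 = (u−1)(u^4−11u^3−91u^2+1331u−3630) + (15u^3−90u^2−1815u+10890)
  u^4−11u^3−91u^2+1331u−3630 = ((1/15)u−1/3)(15u^3−90u^2−1815u+10890) + (0)
Last nonzero remainder: 15u^3−90u^2−1815u+10890. Dividing through by 15 gives the monic gcd u^3−6u^2−121u+726.
Cancel u^3−6u^2−121u+726 from numerator and denominator to get the reduced form.

(u^2−6u+20)/(u−5)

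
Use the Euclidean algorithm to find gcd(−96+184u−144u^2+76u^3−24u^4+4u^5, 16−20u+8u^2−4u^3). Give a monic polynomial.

−4+5u−2u^2+u^3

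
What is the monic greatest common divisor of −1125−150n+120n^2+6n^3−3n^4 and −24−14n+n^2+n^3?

Repeated division with remainder:
  −3n^4+6n^3+120n^2−150n−1125 = (−3n+9)(n^3+n^2−14n−24) + (69n^2−96n−909)
  n^3+n^2−14n−24 = ((1/69)n+55/1587)(69n^2−96n−909) + ((1323/529)n+3969/529)
  69n^2−96n−909 = ((12167/441)n−53429/441)((1323/529)n+3969/529) + (0)
Last nonzero remainder: (1323/529)n+3969/529. Dividing through by 1323/529 gives the monic gcd n+3.

3+n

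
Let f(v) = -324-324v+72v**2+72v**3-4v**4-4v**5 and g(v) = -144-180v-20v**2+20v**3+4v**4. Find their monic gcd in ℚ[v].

-9-9v+v**2+v**3

Apply the Euclidean algorithm:
  -4v**5-4v**4+72v**3+72v**2-324v-324 = (-v+4)(4v**4+20v**3-20v**2-180v-144) + (-28v**3-28v**2+252v+252)
  4v**4+20v**3-20v**2-180v-144 = (-(1/7)v-4/7)(-28v**3-28v**2+252v+252) + (0)
Last nonzero remainder: -28v**3-28v**2+252v+252. Dividing through by -28 gives the monic gcd v**3+v**2-9v-9.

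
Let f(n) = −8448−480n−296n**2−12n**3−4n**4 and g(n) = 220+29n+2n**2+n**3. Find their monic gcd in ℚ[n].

By polynomial division,
  −4n**4−12n**3−296n**2−480n−8448 = (−4n−4)(n**3+2n**2+29n+220) + (−172n**2+516n−7568)
  n**3+2n**2+29n+220 = (−(1/172)n−5/172)(−172n**2+516n−7568) + (0)
Last nonzero remainder: −172n**2+516n−7568. Dividing through by −172 gives the monic gcd n**2−3n+44.

44−3n+n**2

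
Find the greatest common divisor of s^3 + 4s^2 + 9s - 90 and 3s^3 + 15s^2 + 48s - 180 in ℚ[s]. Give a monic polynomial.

s^2 + 7s + 30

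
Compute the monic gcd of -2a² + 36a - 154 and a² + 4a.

1

Euclidean algorithm in ℚ[a]:
  -2a² + 36a - 154 = (-2)(a² + 4a) + (44a - 154)
  a² + 4a = ((1/44)a + 15/88)(44a - 154) + (105/4)
  44a - 154 = ((176/105)a - 88/15)(105/4) + (0)
The last nonzero remainder is the constant 105/4, so the polynomials are coprime and gcd = 1.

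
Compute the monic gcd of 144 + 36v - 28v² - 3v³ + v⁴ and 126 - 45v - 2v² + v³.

18 - 9v + v²

Euclidean algorithm in ℚ[v]:
  v⁴ - 3v³ - 28v² + 36v + 144 = (v - 1)(v³ - 2v² - 45v + 126) + (15v² - 135v + 270)
  v³ - 2v² - 45v + 126 = ((1/15)v + 7/15)(15v² - 135v + 270) + (0)
Last nonzero remainder: 15v² - 135v + 270. Dividing through by 15 gives the monic gcd v² - 9v + 18.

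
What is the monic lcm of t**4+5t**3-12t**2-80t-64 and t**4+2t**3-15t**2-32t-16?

t**5+6t**4-7t**3-92t**2-144t-64

Repeated division with remainder:
  t**4+5t**3-12t**2-80t-64 = (t**4+2t**3-15t**2-32t-16) + (3t**3+3t**2-48t-48)
  t**4+2t**3-15t**2-32t-16 = ((1/3)t+1/3)(3t**3+3t**2-48t-48) + (0)
Last nonzero remainder: 3t**3+3t**2-48t-48. Dividing through by 3 gives the monic gcd t**3+t**2-16t-16.
Then lcm(f, g) = f·g / gcd(f, g); expanding and making the result monic gives the answer.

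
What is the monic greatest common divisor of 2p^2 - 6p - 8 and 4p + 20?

Repeated division with remainder:
  2p^2 - 6p - 8 = ((1/2)p - 4)(4p + 20) + (72)
  4p + 20 = ((1/18)p + 5/18)(72) + (0)
The last nonzero remainder is the constant 72, so the polynomials are coprime and gcd = 1.

1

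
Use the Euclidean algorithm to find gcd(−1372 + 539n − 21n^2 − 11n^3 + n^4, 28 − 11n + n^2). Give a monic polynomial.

By polynomial division,
  n^4 − 11n^3 − 21n^2 + 539n − 1372 = (n^2 − 49)(n^2 − 11n + 28) + (0)
The last nonzero remainder n^2 − 11n + 28 is already monic.

28 − 11n + n^2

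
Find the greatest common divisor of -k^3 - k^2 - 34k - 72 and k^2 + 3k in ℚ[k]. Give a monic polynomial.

1

By polynomial division,
  -k^3 - k^2 - 34k - 72 = (-k + 2)(k^2 + 3k) + (-40k - 72)
  k^2 + 3k = (-(1/40)k - 3/100)(-40k - 72) + (-54/25)
  -40k - 72 = ((500/27)k + 100/3)(-54/25) + (0)
The last nonzero remainder is the constant -54/25, so the polynomials are coprime and gcd = 1.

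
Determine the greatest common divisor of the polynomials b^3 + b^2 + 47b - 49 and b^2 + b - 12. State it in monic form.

1

Euclidean algorithm in ℚ[b]:
  b^3 + b^2 + 47b - 49 = (b)(b^2 + b - 12) + (59b - 49)
  b^2 + b - 12 = ((1/59)b + 108/3481)(59b - 49) + (-36480/3481)
  59b - 49 = (-(205379/36480)b + 170569/36480)(-36480/3481) + (0)
The last nonzero remainder is the constant -36480/3481, so the polynomials are coprime and gcd = 1.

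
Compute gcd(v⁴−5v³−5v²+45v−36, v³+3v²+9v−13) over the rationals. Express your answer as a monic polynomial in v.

v−1

Euclidean algorithm in ℚ[v]:
  v⁴−5v³−5v²+45v−36 = (v−8)(v³+3v²+9v−13) + (10v²+130v−140)
  v³+3v²+9v−13 = ((1/10)v−1)(10v²+130v−140) + (153v−153)
  10v²+130v−140 = ((10/153)v+140/153)(153v−153) + (0)
Last nonzero remainder: 153v−153. Dividing through by 153 gives the monic gcd v−1.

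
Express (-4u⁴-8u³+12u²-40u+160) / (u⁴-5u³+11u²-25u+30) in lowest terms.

Euclidean algorithm in ℚ[u]:
  -4u⁴-8u³+12u²-40u+160 = (-4)(u⁴-5u³+11u²-25u+30) + (-28u³+56u²-140u+280)
  u⁴-5u³+11u²-25u+30 = (-(1/28)u+3/28)(-28u³+56u²-140u+280) + (0)
Last nonzero remainder: -28u³+56u²-140u+280. Dividing through by -28 gives the monic gcd u³-2u²+5u-10.
Cancel u³-2u²+5u-10 from numerator and denominator to get the reduced form.

(-4u-16)/(u-3)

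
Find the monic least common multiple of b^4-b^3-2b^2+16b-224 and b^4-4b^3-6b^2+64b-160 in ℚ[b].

Repeated division with remainder:
  b^4-b^3-2b^2+16b-224 = (b^4-4b^3-6b^2+64b-160) + (3b^3+4b^2-48b-64)
  b^4-4b^3-6b^2+64b-160 = ((1/3)b-16/9)(3b^3+4b^2-48b-64) + ((154/9)b^2-2464/9)
  3b^3+4b^2-48b-64 = ((27/154)b+18/77)((154/9)b^2-2464/9) + (0)
Last nonzero remainder: (154/9)b^2-2464/9. Dividing through by 154/9 gives the monic gcd b^2-16.
Then lcm(f, g) = f·g / gcd(f, g); expanding and making the result monic gives the answer.

b^6-5b^5+12b^4+14b^3-308b^2+1056b-2240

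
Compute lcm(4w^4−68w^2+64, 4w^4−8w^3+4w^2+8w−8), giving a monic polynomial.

w^6−2w^5−15w^4+34w^3−18w^2−32w+32

Apply the Euclidean algorithm:
  4w^4−68w^2+64 = (4w^4−8w^3+4w^2+8w−8) + (8w^3−72w^2−8w+72)
  4w^4−8w^3+4w^2+8w−8 = ((1/2)w+7/2)(8w^3−72w^2−8w+72) + (260w^2−260)
  8w^3−72w^2−8w+72 = ((2/65)w−18/65)(260w^2−260) + (0)
Last nonzero remainder: 260w^2−260. Dividing through by 260 gives the monic gcd w^2−1.
Then lcm(f, g) = f·g / gcd(f, g); expanding and making the result monic gives the answer.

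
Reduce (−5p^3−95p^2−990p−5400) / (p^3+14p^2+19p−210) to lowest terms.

Euclidean algorithm in ℚ[p]:
  −5p^3−95p^2−990p−5400 = (−5)(p^3+14p^2+19p−210) + (−25p^2−895p−6450)
  p^3+14p^2+19p−210 = (−(1/25)p+109/125)(−25p^2−895p−6450) + ((13536/25)p+27072/5)
  −25p^2−895p−6450 = (−(625/13536)p−5375/4512)((13536/25)p+27072/5) + (0)
Last nonzero remainder: (13536/25)p+27072/5. Dividing through by 13536/25 gives the monic gcd p+10.
Cancel p+10 from numerator and denominator to get the reduced form.

(−5p^2−45p−540)/(p^2+4p−21)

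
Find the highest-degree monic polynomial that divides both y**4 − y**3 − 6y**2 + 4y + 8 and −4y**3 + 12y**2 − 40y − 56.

Euclidean algorithm in ℚ[y]:
  y**4 − y**3 − 6y**2 + 4y + 8 = (−(1/4)y − 1/2)(−4y**3 + 12y**2 − 40y − 56) + (−10y**2 − 30y − 20)
  −4y**3 + 12y**2 − 40y − 56 = ((2/5)y − 12/5)(−10y**2 − 30y − 20) + (−104y − 104)
  −10y**2 − 30y − 20 = ((5/52)y + 5/26)(−104y − 104) + (0)
Last nonzero remainder: −104y − 104. Dividing through by −104 gives the monic gcd y + 1.

y + 1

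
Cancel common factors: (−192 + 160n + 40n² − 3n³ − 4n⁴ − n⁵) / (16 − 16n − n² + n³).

By polynomial division,
  −n⁵ − 4n⁴ − 3n³ + 40n² + 160n − 192 = (−n² − 5n − 24)(n³ − n² − 16n + 16) + (−48n² − 144n + 192)
  n³ − n² − 16n + 16 = (−(1/48)n + 1/12)(−48n² − 144n + 192) + (0)
Last nonzero remainder: −48n² − 144n + 192. Dividing through by −48 gives the monic gcd n² + 3n − 4.
Cancel n² + 3n − 4 from numerator and denominator to get the reduced form.

(48 − 4n − n² − n³)/(−4 + n)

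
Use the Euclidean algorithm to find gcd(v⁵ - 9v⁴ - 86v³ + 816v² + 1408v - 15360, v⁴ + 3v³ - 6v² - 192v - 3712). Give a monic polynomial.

v² - 64

Euclidean algorithm in ℚ[v]:
  v⁵ - 9v⁴ - 86v³ + 816v² + 1408v - 15360 = (v - 12)(v⁴ + 3v³ - 6v² - 192v - 3712) + (-44v³ + 936v² + 2816v - 59904)
  v⁴ + 3v³ - 6v² - 192v - 3712 = (-(1/44)v - 267/484)(-44v³ + 936v² + 2816v - 59904) + ((69496/121)v² - 4447744/121)
  -44v³ + 936v² + 2816v - 59904 = (-(1331/17374)v + 14157/8687)((69496/121)v² - 4447744/121) + (0)
Last nonzero remainder: (69496/121)v² - 4447744/121. Dividing through by 69496/121 gives the monic gcd v² - 64.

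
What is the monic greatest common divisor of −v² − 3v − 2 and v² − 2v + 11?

1

Apply the Euclidean algorithm:
  −v² − 3v − 2 = (−1)(v² − 2v + 11) + (−5v + 9)
  v² − 2v + 11 = (−(1/5)v + 1/25)(−5v + 9) + (266/25)
  −5v + 9 = (−(125/266)v + 225/266)(266/25) + (0)
The last nonzero remainder is the constant 266/25, so the polynomials are coprime and gcd = 1.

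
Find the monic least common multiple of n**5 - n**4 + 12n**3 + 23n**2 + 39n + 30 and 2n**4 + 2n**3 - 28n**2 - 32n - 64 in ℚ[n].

Repeated division with remainder:
  n**5 - n**4 + 12n**3 + 23n**2 + 39n + 30 = ((1/2)n - 1)(2n**4 + 2n**3 - 28n**2 - 32n - 64) + (28n**3 + 11n**2 + 39n - 34)
  2n**4 + 2n**3 - 28n**2 - 32n - 64 = ((1/14)n + 17/392)(28n**3 + 11n**2 + 39n - 34) + (-(12255/392)n**2 - (12255/392)n - 12255/196)
  28n**3 + 11n**2 + 39n - 34 = (-(10976/12255)n + 6664/12255)(-(12255/392)n**2 - (12255/392)n - 12255/196) + (0)
Last nonzero remainder: -(12255/392)n**2 - (12255/392)n - 12255/196. Dividing through by -12255/392 gives the monic gcd n**2 + n + 2.
Then lcm(f, g) = f·g / gcd(f, g); expanding and making the result monic gives the answer.

n**7 - n**6 - 4n**5 + 39n**4 - 153n**3 - 338n**2 - 624n - 480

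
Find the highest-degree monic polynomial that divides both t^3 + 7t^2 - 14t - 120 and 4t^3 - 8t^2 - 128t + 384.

Apply the Euclidean algorithm:
  t^3 + 7t^2 - 14t - 120 = (1/4)(4t^3 - 8t^2 - 128t + 384) + (9t^2 + 18t - 216)
  4t^3 - 8t^2 - 128t + 384 = ((4/9)t - 16/9)(9t^2 + 18t - 216) + (0)
Last nonzero remainder: 9t^2 + 18t - 216. Dividing through by 9 gives the monic gcd t^2 + 2t - 24.

t^2 + 2t - 24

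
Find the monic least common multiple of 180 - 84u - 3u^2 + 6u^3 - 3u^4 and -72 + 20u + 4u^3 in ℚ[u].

By polynomial division,
  -3u^4 + 6u^3 - 3u^2 - 84u + 180 = (-(3/4)u + 3/2)(4u^3 + 20u - 72) + (12u^2 - 168u + 288)
  4u^3 + 20u - 72 = ((1/3)u + 14/3)(12u^2 - 168u + 288) + (708u - 1416)
  12u^2 - 168u + 288 = ((1/59)u - 12/59)(708u - 1416) + (0)
Last nonzero remainder: 708u - 1416. Dividing through by 708 gives the monic gcd u - 2.
Then lcm(f, g) = f·g / gcd(f, g); expanding and making the result monic gives the answer.

-540 + 132u + 5u^2 + 12u^3 + 6u^4 + u^6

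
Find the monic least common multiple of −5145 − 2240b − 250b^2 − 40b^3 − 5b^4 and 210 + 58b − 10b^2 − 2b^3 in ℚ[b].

−5145 − 1211b + 198b^2 + 10b^3 + 3b^4 + b^5

Apply the Euclidean algorithm:
  −5b^4 − 40b^3 − 250b^2 − 2240b − 5145 = ((5/2)b + 15/2)(−2b^3 − 10b^2 + 58b + 210) + (−320b^2 − 3200b − 6720)
  −2b^3 − 10b^2 + 58b + 210 = ((1/160)b − 1/32)(−320b^2 − 3200b − 6720) + (0)
Last nonzero remainder: −320b^2 − 3200b − 6720. Dividing through by −320 gives the monic gcd b^2 + 10b + 21.
Then lcm(f, g) = f·g / gcd(f, g); expanding and making the result monic gives the answer.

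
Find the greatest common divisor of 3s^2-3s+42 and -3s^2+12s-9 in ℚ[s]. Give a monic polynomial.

Apply the Euclidean algorithm:
  3s^2-3s+42 = (-1)(-3s^2+12s-9) + (9s+33)
  -3s^2+12s-9 = (-(1/3)s+23/9)(9s+33) + (-280/3)
  9s+33 = (-(27/280)s-99/280)(-280/3) + (0)
The last nonzero remainder is the constant -280/3, so the polynomials are coprime and gcd = 1.

1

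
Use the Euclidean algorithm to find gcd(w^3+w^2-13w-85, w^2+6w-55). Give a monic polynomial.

Apply the Euclidean algorithm:
  w^3+w^2-13w-85 = (w-5)(w^2+6w-55) + (72w-360)
  w^2+6w-55 = ((1/72)w+11/72)(72w-360) + (0)
Last nonzero remainder: 72w-360. Dividing through by 72 gives the monic gcd w-5.

w-5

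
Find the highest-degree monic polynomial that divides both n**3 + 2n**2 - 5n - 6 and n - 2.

n - 2

Apply the Euclidean algorithm:
  n**3 + 2n**2 - 5n - 6 = (n**2 + 4n + 3)(n - 2) + (0)
The last nonzero remainder n - 2 is already monic.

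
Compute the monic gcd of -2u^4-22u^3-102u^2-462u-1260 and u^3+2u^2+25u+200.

u+5

Repeated division with remainder:
  -2u^4-22u^3-102u^2-462u-1260 = (-2u-18)(u^3+2u^2+25u+200) + (-16u^2+388u+2340)
  u^3+2u^2+25u+200 = (-(1/16)u-105/64)(-16u^2+388u+2340) + ((12925/16)u+64625/16)
  -16u^2+388u+2340 = (-(256/12925)u+7488/12925)((12925/16)u+64625/16) + (0)
Last nonzero remainder: (12925/16)u+64625/16. Dividing through by 12925/16 gives the monic gcd u+5.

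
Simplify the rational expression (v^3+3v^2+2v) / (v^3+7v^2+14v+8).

Repeated division with remainder:
  v^3+3v^2+2v = (v^3+7v^2+14v+8) + (-4v^2-12v-8)
  v^3+7v^2+14v+8 = (-(1/4)v-1)(-4v^2-12v-8) + (0)
Last nonzero remainder: -4v^2-12v-8. Dividing through by -4 gives the monic gcd v^2+3v+2.
Cancel v^2+3v+2 from numerator and denominator to get the reduced form.

(v)/(v+4)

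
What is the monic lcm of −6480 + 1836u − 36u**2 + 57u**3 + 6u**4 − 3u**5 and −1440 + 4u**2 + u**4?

Apply the Euclidean algorithm:
  −3u**5 + 6u**4 + 57u**3 − 36u**2 + 1836u − 6480 = (−3u + 6)(u**4 + 4u**2 − 1440) + (69u**3 − 60u**2 − 2484u + 2160)
  u**4 + 4u**2 − 1440 = ((1/69)u + 20/1587)(69u**3 − 60u**2 − 2484u + 2160) + ((21560/529)u**2 − 776160/529)
  69u**3 − 60u**2 − 2484u + 2160 = ((36501/21560)u − 1587/1078)((21560/529)u**2 − 776160/529) + (0)
Last nonzero remainder: (21560/529)u**2 − 776160/529. Dividing through by 21560/529 gives the monic gcd u**2 − 36.
Then lcm(f, g) = f·g / gcd(f, g); expanding and making the result monic gives the answer.

86400 − 24480u + 2640u**2 − 1372u**3 − 68u**4 + 21u**5 − 2u**6 + u**7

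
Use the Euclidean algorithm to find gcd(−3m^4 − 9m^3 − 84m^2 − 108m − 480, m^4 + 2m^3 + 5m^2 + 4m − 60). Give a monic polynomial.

Repeated division with remainder:
  −3m^4 − 9m^3 − 84m^2 − 108m − 480 = (−3)(m^4 + 2m^3 + 5m^2 + 4m − 60) + (−3m^3 − 69m^2 − 96m − 660)
  m^4 + 2m^3 + 5m^2 + 4m − 60 = (−(1/3)m + 7)(−3m^3 − 69m^2 − 96m − 660) + (456m^2 + 456m + 4560)
  −3m^3 − 69m^2 − 96m − 660 = (−(1/152)m − 11/76)(456m^2 + 456m + 4560) + (0)
Last nonzero remainder: 456m^2 + 456m + 4560. Dividing through by 456 gives the monic gcd m^2 + m + 10.

m^2 + m + 10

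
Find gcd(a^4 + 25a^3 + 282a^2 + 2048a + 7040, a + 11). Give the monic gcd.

By polynomial division,
  a^4 + 25a^3 + 282a^2 + 2048a + 7040 = (a^3 + 14a^2 + 128a + 640)(a + 11) + (0)
The last nonzero remainder a + 11 is already monic.

a + 11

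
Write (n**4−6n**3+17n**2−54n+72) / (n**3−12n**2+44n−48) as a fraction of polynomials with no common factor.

Apply the Euclidean algorithm:
  n**4−6n**3+17n**2−54n+72 = (n+6)(n**3−12n**2+44n−48) + (45n**2−270n+360)
  n**3−12n**2+44n−48 = ((1/45)n−2/15)(45n**2−270n+360) + (0)
Last nonzero remainder: 45n**2−270n+360. Dividing through by 45 gives the monic gcd n**2−6n+8.
Cancel n**2−6n+8 from numerator and denominator to get the reduced form.

(n**2+9)/(n−6)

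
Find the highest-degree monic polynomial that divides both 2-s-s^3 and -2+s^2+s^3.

By polynomial division,
  -s^3-s+2 = (-1)(s^3+s^2-2) + (s^2-s)
  s^3+s^2-2 = (s+2)(s^2-s) + (2s-2)
  s^2-s = ((1/2)s)(2s-2) + (0)
Last nonzero remainder: 2s-2. Dividing through by 2 gives the monic gcd s-1.

-1+s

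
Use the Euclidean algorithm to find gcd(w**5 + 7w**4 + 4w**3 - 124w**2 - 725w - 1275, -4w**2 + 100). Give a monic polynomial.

w**2 - 25

Repeated division with remainder:
  w**5 + 7w**4 + 4w**3 - 124w**2 - 725w - 1275 = (-(1/4)w**3 - (7/4)w**2 - (29/4)w - 51/4)(-4w**2 + 100) + (0)
Last nonzero remainder: -4w**2 + 100. Dividing through by -4 gives the monic gcd w**2 - 25.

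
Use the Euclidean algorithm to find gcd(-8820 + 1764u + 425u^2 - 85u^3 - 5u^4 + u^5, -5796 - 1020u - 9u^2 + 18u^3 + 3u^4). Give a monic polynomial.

-42 - u + u^2

Euclidean algorithm in ℚ[u]:
  u^5 - 5u^4 - 85u^3 + 425u^2 + 1764u - 8820 = ((1/3)u - 11/3)(3u^4 + 18u^3 - 9u^2 - 1020u - 5796) + (-16u^3 + 732u^2 - 44u - 30072)
  3u^4 + 18u^3 - 9u^2 - 1020u - 5796 = (-(3/16)u - 621/64)(-16u^3 + 732u^2 - 44u - 30072) + ((113367/16)u^2 - (113367/16)u - 2380707/8)
  -16u^3 + 732u^2 - 44u - 30072 = (-(256/113367)u + 11456/113367)((113367/16)u^2 - (113367/16)u - 2380707/8) + (0)
Last nonzero remainder: (113367/16)u^2 - (113367/16)u - 2380707/8. Dividing through by 113367/16 gives the monic gcd u^2 - u - 42.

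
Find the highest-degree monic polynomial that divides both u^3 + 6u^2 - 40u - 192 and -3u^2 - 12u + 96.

u + 8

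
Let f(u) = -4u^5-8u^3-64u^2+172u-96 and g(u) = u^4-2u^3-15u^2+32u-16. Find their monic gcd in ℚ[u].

u^2-2u+1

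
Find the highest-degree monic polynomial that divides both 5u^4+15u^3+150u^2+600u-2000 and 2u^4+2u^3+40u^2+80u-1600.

By polynomial division,
  5u^4+15u^3+150u^2+600u-2000 = (5/2)(2u^4+2u^3+40u^2+80u-1600) + (10u^3+50u^2+400u+2000)
  2u^4+2u^3+40u^2+80u-1600 = ((1/5)u-4/5)(10u^3+50u^2+400u+2000) + (0)
Last nonzero remainder: 10u^3+50u^2+400u+2000. Dividing through by 10 gives the monic gcd u^3+5u^2+40u+200.

u^3+5u^2+40u+200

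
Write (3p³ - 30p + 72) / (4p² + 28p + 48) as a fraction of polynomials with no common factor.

(3p² - 12p + 18)/(4p + 12)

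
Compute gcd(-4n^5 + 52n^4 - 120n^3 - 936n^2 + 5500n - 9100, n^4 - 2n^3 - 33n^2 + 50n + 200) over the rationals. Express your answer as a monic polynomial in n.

Apply the Euclidean algorithm:
  -4n^5 + 52n^4 - 120n^3 - 936n^2 + 5500n - 9100 = (-4n + 44)(n^4 - 2n^3 - 33n^2 + 50n + 200) + (-164n^3 + 716n^2 + 4100n - 17900)
  n^4 - 2n^3 - 33n^2 + 50n + 200 = (-(1/164)n - 97/6724)(-164n^3 + 716n^2 + 4100n - 17900) + ((3915/1681)n^2 - 97875/1681)
  -164n^3 + 716n^2 + 4100n - 17900 = (-(275684/3915)n + 1203596/3915)((3915/1681)n^2 - 97875/1681) + (0)
Last nonzero remainder: (3915/1681)n^2 - 97875/1681. Dividing through by 3915/1681 gives the monic gcd n^2 - 25.

n^2 - 25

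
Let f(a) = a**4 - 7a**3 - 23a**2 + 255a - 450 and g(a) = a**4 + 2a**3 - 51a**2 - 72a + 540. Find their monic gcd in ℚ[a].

a**2 + 3a - 18

Repeated division with remainder:
  a**4 - 7a**3 - 23a**2 + 255a - 450 = (a**4 + 2a**3 - 51a**2 - 72a + 540) + (-9a**3 + 28a**2 + 327a - 990)
  a**4 + 2a**3 - 51a**2 - 72a + 540 = (-(1/9)a - 46/81)(-9a**3 + 28a**2 + 327a - 990) + ((100/81)a**2 + (100/27)a - 200/9)
  -9a**3 + 28a**2 + 327a - 990 = (-(729/100)a + 891/20)((100/81)a**2 + (100/27)a - 200/9) + (0)
Last nonzero remainder: (100/81)a**2 + (100/27)a - 200/9. Dividing through by 100/81 gives the monic gcd a**2 + 3a - 18.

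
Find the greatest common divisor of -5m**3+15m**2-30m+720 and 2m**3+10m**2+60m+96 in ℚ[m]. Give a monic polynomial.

By polynomial division,
  -5m**3+15m**2-30m+720 = (-5/2)(2m**3+10m**2+60m+96) + (40m**2+120m+960)
  2m**3+10m**2+60m+96 = ((1/20)m+1/10)(40m**2+120m+960) + (0)
Last nonzero remainder: 40m**2+120m+960. Dividing through by 40 gives the monic gcd m**2+3m+24.

m**2+3m+24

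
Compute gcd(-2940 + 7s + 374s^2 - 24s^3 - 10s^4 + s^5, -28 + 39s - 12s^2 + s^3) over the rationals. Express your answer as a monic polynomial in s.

Apply the Euclidean algorithm:
  s^5 - 10s^4 - 24s^3 + 374s^2 + 7s - 2940 = (s^2 + 2s - 39)(s^3 - 12s^2 + 39s - 28) + (-144s^2 + 1584s - 4032)
  s^3 - 12s^2 + 39s - 28 = (-(1/144)s + 1/144)(-144s^2 + 1584s - 4032) + (0)
Last nonzero remainder: -144s^2 + 1584s - 4032. Dividing through by -144 gives the monic gcd s^2 - 11s + 28.

28 - 11s + s^2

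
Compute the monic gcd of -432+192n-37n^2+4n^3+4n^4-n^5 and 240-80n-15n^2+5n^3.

48-16n-3n^2+n^3

Apply the Euclidean algorithm:
  -n^5+4n^4+4n^3-37n^2+192n-432 = (-(1/5)n^2+(1/5)n-9/5)(5n^3-15n^2-80n+240) + (0)
Last nonzero remainder: 5n^3-15n^2-80n+240. Dividing through by 5 gives the monic gcd n^3-3n^2-16n+48.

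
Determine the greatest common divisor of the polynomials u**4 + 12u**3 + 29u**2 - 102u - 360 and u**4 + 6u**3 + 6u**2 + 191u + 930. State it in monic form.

Euclidean algorithm in ℚ[u]:
  u**4 + 12u**3 + 29u**2 - 102u - 360 = (u**4 + 6u**3 + 6u**2 + 191u + 930) + (6u**3 + 23u**2 - 293u - 1290)
  u**4 + 6u**3 + 6u**2 + 191u + 930 = ((1/6)u + 13/36)(6u**3 + 23u**2 - 293u - 1290) + ((1675/36)u**2 + (18425/36)u + 8375/6)
  6u**3 + 23u**2 - 293u - 1290 = ((216/1675)u - 1548/1675)((1675/36)u**2 + (18425/36)u + 8375/6) + (0)
Last nonzero remainder: (1675/36)u**2 + (18425/36)u + 8375/6. Dividing through by 1675/36 gives the monic gcd u**2 + 11u + 30.

u**2 + 11u + 30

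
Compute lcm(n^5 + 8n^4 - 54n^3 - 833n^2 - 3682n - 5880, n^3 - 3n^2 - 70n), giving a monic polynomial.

By polynomial division,
  n^5 + 8n^4 - 54n^3 - 833n^2 - 3682n - 5880 = (n^2 + 11n + 49)(n^3 - 3n^2 - 70n) + (84n^2 - 252n - 5880)
  n^3 - 3n^2 - 70n = ((1/84)n)(84n^2 - 252n - 5880) + (0)
Last nonzero remainder: 84n^2 - 252n - 5880. Dividing through by 84 gives the monic gcd n^2 - 3n - 70.
Then lcm(f, g) = f·g / gcd(f, g); expanding and making the result monic gives the answer.

n^6 + 8n^5 - 54n^4 - 833n^3 - 3682n^2 - 5880n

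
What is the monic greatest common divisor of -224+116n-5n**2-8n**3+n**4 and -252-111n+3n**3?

Euclidean algorithm in ℚ[n]:
  n**4-8n**3-5n**2+116n-224 = ((1/3)n-8/3)(3n**3-111n-252) + (32n**2-96n-896)
  3n**3-111n-252 = ((3/32)n+9/32)(32n**2-96n-896) + (0)
Last nonzero remainder: 32n**2-96n-896. Dividing through by 32 gives the monic gcd n**2-3n-28.

-28-3n+n**2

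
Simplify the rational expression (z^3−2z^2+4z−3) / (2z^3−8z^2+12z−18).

(z−1)/(2z−6)

Repeated division with remainder:
  z^3−2z^2+4z−3 = (1/2)(2z^3−8z^2+12z−18) + (2z^2−2z+6)
  2z^3−8z^2+12z−18 = (z−3)(2z^2−2z+6) + (0)
Last nonzero remainder: 2z^2−2z+6. Dividing through by 2 gives the monic gcd z^2−z+3.
Cancel z^2−z+3 from numerator and denominator to get the reduced form.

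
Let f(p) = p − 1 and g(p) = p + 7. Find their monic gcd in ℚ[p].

Apply the Euclidean algorithm:
  p − 1 = (p + 7) + (−8)
  p + 7 = (−(1/8)p − 7/8)(−8) + (0)
The last nonzero remainder is the constant −8, so the polynomials are coprime and gcd = 1.

1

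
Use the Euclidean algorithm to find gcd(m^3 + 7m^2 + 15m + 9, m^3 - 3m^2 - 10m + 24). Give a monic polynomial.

m + 3

Euclidean algorithm in ℚ[m]:
  m^3 + 7m^2 + 15m + 9 = (m^3 - 3m^2 - 10m + 24) + (10m^2 + 25m - 15)
  m^3 - 3m^2 - 10m + 24 = ((1/10)m - 11/20)(10m^2 + 25m - 15) + ((21/4)m + 63/4)
  10m^2 + 25m - 15 = ((40/21)m - 20/21)((21/4)m + 63/4) + (0)
Last nonzero remainder: (21/4)m + 63/4. Dividing through by 21/4 gives the monic gcd m + 3.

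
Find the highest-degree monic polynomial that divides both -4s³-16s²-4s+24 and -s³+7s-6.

Repeated division with remainder:
  -4s³-16s²-4s+24 = (4)(-s³+7s-6) + (-16s²-32s+48)
  -s³+7s-6 = ((1/16)s-1/8)(-16s²-32s+48) + (0)
Last nonzero remainder: -16s²-32s+48. Dividing through by -16 gives the monic gcd s²+2s-3.

s²+2s-3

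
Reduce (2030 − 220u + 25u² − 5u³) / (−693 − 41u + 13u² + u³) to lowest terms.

(−290 − 10u − 5u²)/(99 + 20u + u²)

Apply the Euclidean algorithm:
  −5u³ + 25u² − 220u + 2030 = (−5)(u³ + 13u² − 41u − 693) + (90u² − 425u − 1435)
  u³ + 13u² − 41u − 693 = ((1/90)u + 319/1620)(90u² − 425u − 1435) + ((18997/324)u − 132979/324)
  90u² − 425u − 1435 = ((29160/18997)u + 66420/18997)((18997/324)u − 132979/324) + (0)
Last nonzero remainder: (18997/324)u − 132979/324. Dividing through by 18997/324 gives the monic gcd u − 7.
Cancel u − 7 from numerator and denominator to get the reduced form.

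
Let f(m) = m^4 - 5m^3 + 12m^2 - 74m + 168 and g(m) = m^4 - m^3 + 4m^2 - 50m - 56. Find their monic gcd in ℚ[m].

Apply the Euclidean algorithm:
  m^4 - 5m^3 + 12m^2 - 74m + 168 = (m^4 - m^3 + 4m^2 - 50m - 56) + (-4m^3 + 8m^2 - 24m + 224)
  m^4 - m^3 + 4m^2 - 50m - 56 = (-(1/4)m - 1/4)(-4m^3 + 8m^2 - 24m + 224) + (0)
Last nonzero remainder: -4m^3 + 8m^2 - 24m + 224. Dividing through by -4 gives the monic gcd m^3 - 2m^2 + 6m - 56.

m^3 - 2m^2 + 6m - 56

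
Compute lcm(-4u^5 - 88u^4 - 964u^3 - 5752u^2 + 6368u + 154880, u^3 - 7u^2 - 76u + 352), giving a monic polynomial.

Euclidean algorithm in ℚ[u]:
  -4u^5 - 88u^4 - 964u^3 - 5752u^2 + 6368u + 154880 = (-4u^2 - 116u - 2080)(u^3 - 7u^2 - 76u + 352) + (-27720u^2 - 110880u + 887040)
  u^3 - 7u^2 - 76u + 352 = (-(1/27720)u + 1/2520)(-27720u^2 - 110880u + 887040) + (0)
Last nonzero remainder: -27720u^2 - 110880u + 887040. Dividing through by -27720 gives the monic gcd u^2 + 4u - 32.
Then lcm(f, g) = f·g / gcd(f, g); expanding and making the result monic gives the answer.

u^6 + 11u^5 - u^4 - 1213u^3 - 17410u^2 - 21208u + 425920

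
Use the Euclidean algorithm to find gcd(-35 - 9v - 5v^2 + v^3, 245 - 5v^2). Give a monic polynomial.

-7 + v

Repeated division with remainder:
  v^3 - 5v^2 - 9v - 35 = (-(1/5)v + 1)(-5v^2 + 245) + (40v - 280)
  -5v^2 + 245 = (-(1/8)v - 7/8)(40v - 280) + (0)
Last nonzero remainder: 40v - 280. Dividing through by 40 gives the monic gcd v - 7.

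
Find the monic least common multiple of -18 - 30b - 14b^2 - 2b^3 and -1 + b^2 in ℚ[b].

-9 - 6b + 8b^2 + 6b^3 + b^4

Apply the Euclidean algorithm:
  -2b^3 - 14b^2 - 30b - 18 = (-2b - 14)(b^2 - 1) + (-32b - 32)
  b^2 - 1 = (-(1/32)b + 1/32)(-32b - 32) + (0)
Last nonzero remainder: -32b - 32. Dividing through by -32 gives the monic gcd b + 1.
Then lcm(f, g) = f·g / gcd(f, g); expanding and making the result monic gives the answer.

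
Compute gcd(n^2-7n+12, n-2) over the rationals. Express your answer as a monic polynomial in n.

1

Euclidean algorithm in ℚ[n]:
  n^2-7n+12 = (n-5)(n-2) + (2)
  n-2 = ((1/2)n-1)(2) + (0)
The last nonzero remainder is the constant 2, so the polynomials are coprime and gcd = 1.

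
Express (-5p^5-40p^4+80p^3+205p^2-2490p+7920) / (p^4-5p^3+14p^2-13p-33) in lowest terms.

(-5p^2-70p-240)/(p+1)

Repeated division with remainder:
  -5p^5-40p^4+80p^3+205p^2-2490p+7920 = (-5p-65)(p^4-5p^3+14p^2-13p-33) + (-175p^3+1050p^2-3500p+5775)
  p^4-5p^3+14p^2-13p-33 = (-(1/175)p-1/175)(-175p^3+1050p^2-3500p+5775) + (0)
Last nonzero remainder: -175p^3+1050p^2-3500p+5775. Dividing through by -175 gives the monic gcd p^3-6p^2+20p-33.
Cancel p^3-6p^2+20p-33 from numerator and denominator to get the reduced form.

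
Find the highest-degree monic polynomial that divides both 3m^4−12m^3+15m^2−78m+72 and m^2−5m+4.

m^2−5m+4

By polynomial division,
  3m^4−12m^3+15m^2−78m+72 = (3m^2+3m+18)(m^2−5m+4) + (0)
The last nonzero remainder m^2−5m+4 is already monic.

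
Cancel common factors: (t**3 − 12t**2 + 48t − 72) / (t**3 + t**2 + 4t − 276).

Repeated division with remainder:
  t**3 − 12t**2 + 48t − 72 = (t**3 + t**2 + 4t − 276) + (−13t**2 + 44t + 204)
  t**3 + t**2 + 4t − 276 = (−(1/13)t − 57/169)(−13t**2 + 44t + 204) + ((5836/169)t − 35016/169)
  −13t**2 + 44t + 204 = (−(2197/5836)t − 2873/2918)((5836/169)t − 35016/169) + (0)
Last nonzero remainder: (5836/169)t − 35016/169. Dividing through by 5836/169 gives the monic gcd t − 6.
Cancel t − 6 from numerator and denominator to get the reduced form.

(t**2 − 6t + 12)/(t**2 + 7t + 46)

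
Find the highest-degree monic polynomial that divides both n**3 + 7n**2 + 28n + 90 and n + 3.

1

Apply the Euclidean algorithm:
  n**3 + 7n**2 + 28n + 90 = (n**2 + 4n + 16)(n + 3) + (42)
  n + 3 = ((1/42)n + 1/14)(42) + (0)
The last nonzero remainder is the constant 42, so the polynomials are coprime and gcd = 1.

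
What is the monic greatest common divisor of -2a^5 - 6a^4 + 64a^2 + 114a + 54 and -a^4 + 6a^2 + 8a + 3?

a^3 - a^2 - 5a - 3

Repeated division with remainder:
  -2a^5 - 6a^4 + 64a^2 + 114a + 54 = (2a + 6)(-a^4 + 6a^2 + 8a + 3) + (-12a^3 + 12a^2 + 60a + 36)
  -a^4 + 6a^2 + 8a + 3 = ((1/12)a + 1/12)(-12a^3 + 12a^2 + 60a + 36) + (0)
Last nonzero remainder: -12a^3 + 12a^2 + 60a + 36. Dividing through by -12 gives the monic gcd a^3 - a^2 - 5a - 3.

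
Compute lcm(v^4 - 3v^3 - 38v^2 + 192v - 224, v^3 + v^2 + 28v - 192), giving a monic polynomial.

Apply the Euclidean algorithm:
  v^4 - 3v^3 - 38v^2 + 192v - 224 = (v - 4)(v^3 + v^2 + 28v - 192) + (-62v^2 + 496v - 992)
  v^3 + v^2 + 28v - 192 = (-(1/62)v - 9/62)(-62v^2 + 496v - 992) + (84v - 336)
  -62v^2 + 496v - 992 = (-(31/42)v + 62/21)(84v - 336) + (0)
Last nonzero remainder: 84v - 336. Dividing through by 84 gives the monic gcd v - 4.
Then lcm(f, g) = f·g / gcd(f, g); expanding and making the result monic gives the answer.

v^6 + 2v^5 - 5v^4 - 142v^3 - 1088v^2 + 8096v - 10752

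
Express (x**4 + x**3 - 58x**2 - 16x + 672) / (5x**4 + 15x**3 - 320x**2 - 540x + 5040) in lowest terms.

(x + 4)/(5x + 30)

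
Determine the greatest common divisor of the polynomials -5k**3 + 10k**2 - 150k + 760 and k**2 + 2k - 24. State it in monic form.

Apply the Euclidean algorithm:
  -5k**3 + 10k**2 - 150k + 760 = (-5k + 20)(k**2 + 2k - 24) + (-310k + 1240)
  k**2 + 2k - 24 = (-(1/310)k - 3/155)(-310k + 1240) + (0)
Last nonzero remainder: -310k + 1240. Dividing through by -310 gives the monic gcd k - 4.

k - 4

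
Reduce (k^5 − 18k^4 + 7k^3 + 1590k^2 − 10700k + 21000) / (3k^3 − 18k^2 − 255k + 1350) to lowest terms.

(k^3 − 3k^2 − 88k + 420)/(3k + 27)

Euclidean algorithm in ℚ[k]:
  k^5 − 18k^4 + 7k^3 + 1590k^2 − 10700k + 21000 = ((1/3)k^2 − 4k + 20/3)(3k^3 − 18k^2 − 255k + 1350) + (240k^2 − 3600k + 12000)
  3k^3 − 18k^2 − 255k + 1350 = ((1/80)k + 9/80)(240k^2 − 3600k + 12000) + (0)
Last nonzero remainder: 240k^2 − 3600k + 12000. Dividing through by 240 gives the monic gcd k^2 − 15k + 50.
Cancel k^2 − 15k + 50 from numerator and denominator to get the reduced form.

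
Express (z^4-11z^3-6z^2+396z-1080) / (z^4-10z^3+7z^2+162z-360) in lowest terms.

(z^2-36)/(z^2+z-12)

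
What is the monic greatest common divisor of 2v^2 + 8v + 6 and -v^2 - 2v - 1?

v + 1

Repeated division with remainder:
  2v^2 + 8v + 6 = (-2)(-v^2 - 2v - 1) + (4v + 4)
  -v^2 - 2v - 1 = (-(1/4)v - 1/4)(4v + 4) + (0)
Last nonzero remainder: 4v + 4. Dividing through by 4 gives the monic gcd v + 1.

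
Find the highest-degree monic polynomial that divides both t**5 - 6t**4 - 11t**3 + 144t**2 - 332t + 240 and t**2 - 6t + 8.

Repeated division with remainder:
  t**5 - 6t**4 - 11t**3 + 144t**2 - 332t + 240 = (t**3 - 19t + 30)(t**2 - 6t + 8) + (0)
The last nonzero remainder t**2 - 6t + 8 is already monic.

t**2 - 6t + 8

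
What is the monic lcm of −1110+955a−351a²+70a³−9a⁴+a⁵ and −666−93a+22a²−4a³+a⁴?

19980−13860a+2343a²+748a³−399a⁴+79a⁵−12a⁶+a⁷

Euclidean algorithm in ℚ[a]:
  a⁵−9a⁴+70a³−351a²+955a−1110 = (a−5)(a⁴−4a³+22a²−93a−666) + (28a³−148a²+1156a−4440)
  a⁴−4a³+22a²−93a−666 = ((1/28)a+9/196)(28a³−148a²+1156a−4440) + (−(612/49)a²+(612/49)a−22644/49)
  28a³−148a²+1156a−4440 = (−(343/153)a+490/51)(−(612/49)a²+(612/49)a−22644/49) + (0)
Last nonzero remainder: −(612/49)a²+(612/49)a−22644/49. Dividing through by −612/49 gives the monic gcd a²−a+37.
Then lcm(f, g) = f·g / gcd(f, g); expanding and making the result monic gives the answer.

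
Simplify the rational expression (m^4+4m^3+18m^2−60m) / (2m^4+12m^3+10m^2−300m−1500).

(m^2−2m)/(2m^2−50)

Euclidean algorithm in ℚ[m]:
  m^4+4m^3+18m^2−60m = (1/2)(2m^4+12m^3+10m^2−300m−1500) + (−2m^3+13m^2+90m+750)
  2m^4+12m^3+10m^2−300m−1500 = (−m−25/2)(−2m^3+13m^2+90m+750) + ((525/2)m^2+1575m+7875)
  −2m^3+13m^2+90m+750 = (−(4/525)m+2/21)((525/2)m^2+1575m+7875) + (0)
Last nonzero remainder: (525/2)m^2+1575m+7875. Dividing through by 525/2 gives the monic gcd m^2+6m+30.
Cancel m^2+6m+30 from numerator and denominator to get the reduced form.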